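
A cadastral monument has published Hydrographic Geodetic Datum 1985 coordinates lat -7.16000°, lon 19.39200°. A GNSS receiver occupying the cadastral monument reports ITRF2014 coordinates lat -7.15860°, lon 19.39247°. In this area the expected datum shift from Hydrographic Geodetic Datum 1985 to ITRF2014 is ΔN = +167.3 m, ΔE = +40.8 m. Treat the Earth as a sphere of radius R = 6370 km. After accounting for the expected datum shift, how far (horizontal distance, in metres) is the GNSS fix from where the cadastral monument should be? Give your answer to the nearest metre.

Observed coordinate differences: Δφ = +0.00140°, Δλ = +0.00047°.
Converting to metres (1° lat = 111177 m, cos φ = 0.992202): observed ΔN = 155.6 m, observed ΔE = 51.8 m.
Subtracting the expected shift leaves a residual of 155.6 − (167.3) = -11.7 m north and 51.8 − (40.8) = 11.0 m east.
Residual distance = √((-11.7)² + 11.0²) = 16.1 m.

16 m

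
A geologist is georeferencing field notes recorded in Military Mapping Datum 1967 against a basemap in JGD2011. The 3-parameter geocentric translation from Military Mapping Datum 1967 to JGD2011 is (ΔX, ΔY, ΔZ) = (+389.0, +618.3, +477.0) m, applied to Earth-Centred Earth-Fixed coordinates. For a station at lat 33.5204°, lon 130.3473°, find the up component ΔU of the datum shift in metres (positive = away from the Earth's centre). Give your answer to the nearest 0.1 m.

At φ = 33.5204°, λ = 130.3473°: sin φ = 0.552234, cos φ = 0.833689, sin λ = 0.762134, cos λ = -0.647419.
ΔU = cos φ cos λ·ΔX + cos φ sin λ·ΔY + sin φ·ΔZ = (0.833689)(-0.647419)(389.0) + (0.833689)(0.762134)(618.3) + (0.552234)(477.0) = 446.31 m.

ΔU = 446.3 m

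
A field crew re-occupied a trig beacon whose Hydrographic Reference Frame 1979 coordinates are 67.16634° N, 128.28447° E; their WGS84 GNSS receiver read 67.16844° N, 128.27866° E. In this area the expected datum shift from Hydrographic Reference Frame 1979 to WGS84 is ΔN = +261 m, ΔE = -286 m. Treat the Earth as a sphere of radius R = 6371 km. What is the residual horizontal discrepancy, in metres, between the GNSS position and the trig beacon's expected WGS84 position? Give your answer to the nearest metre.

Observed coordinate differences: Δφ = +0.00210°, Δλ = -0.00581°.
Converting to metres (1° lat = 111195 m, cos φ = 0.388057): observed ΔN = 233.5 m, observed ΔE = -250.7 m.
Subtracting the expected shift leaves a residual of 233.5 − (261) = -27.5 m north and -250.7 − (-286) = 35.3 m east.
Residual distance = √((-27.5)² + 35.3²) = 44.7 m.

45 m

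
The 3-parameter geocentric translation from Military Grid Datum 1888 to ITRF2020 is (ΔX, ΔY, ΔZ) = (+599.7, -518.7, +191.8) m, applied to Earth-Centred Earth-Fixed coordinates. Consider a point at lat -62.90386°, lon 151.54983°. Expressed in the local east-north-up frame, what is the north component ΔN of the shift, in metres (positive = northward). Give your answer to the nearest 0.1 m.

ΔN = -602.0 m

At φ = -62.90386°, λ = 151.54983°: sin φ = -0.890243, cos φ = 0.455485, sin λ = 0.476394, cos λ = -0.879232.
ΔN = −sin φ cos λ·ΔX − sin φ sin λ·ΔY + cos φ·ΔZ = −(-0.890243)(-0.879232)(599.7) − (-0.890243)(0.476394)(-518.7) + (0.455485)(191.8) = -602.03 m.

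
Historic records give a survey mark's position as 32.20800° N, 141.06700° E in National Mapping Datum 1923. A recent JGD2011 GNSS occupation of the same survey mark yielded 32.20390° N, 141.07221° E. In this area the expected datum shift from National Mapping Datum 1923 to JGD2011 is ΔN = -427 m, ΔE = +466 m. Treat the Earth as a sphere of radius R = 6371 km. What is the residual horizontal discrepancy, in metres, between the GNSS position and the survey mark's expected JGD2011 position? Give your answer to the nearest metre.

Observed coordinate differences: Δφ = -0.00410°, Δλ = +0.00521°.
Converting to metres (1° lat = 111195 m, cos φ = 0.846119): observed ΔN = -455.9 m, observed ΔE = 490.2 m.
Subtracting the expected shift leaves a residual of -455.9 − (-427) = -28.9 m north and 490.2 − (466) = 24.2 m east.
Residual distance = √((-28.9)² + 24.2²) = 37.7 m.

38 m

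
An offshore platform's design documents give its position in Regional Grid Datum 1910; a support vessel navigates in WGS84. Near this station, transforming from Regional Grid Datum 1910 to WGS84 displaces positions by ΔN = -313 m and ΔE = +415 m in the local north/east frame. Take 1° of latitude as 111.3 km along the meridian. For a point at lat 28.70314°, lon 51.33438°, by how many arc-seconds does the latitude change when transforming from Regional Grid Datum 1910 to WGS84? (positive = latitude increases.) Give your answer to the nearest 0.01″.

Δφ = -10.12″

1° of latitude = 111.3 km, so Δφ = -313.0 / 111300 = -0.0028122° = -10.124″.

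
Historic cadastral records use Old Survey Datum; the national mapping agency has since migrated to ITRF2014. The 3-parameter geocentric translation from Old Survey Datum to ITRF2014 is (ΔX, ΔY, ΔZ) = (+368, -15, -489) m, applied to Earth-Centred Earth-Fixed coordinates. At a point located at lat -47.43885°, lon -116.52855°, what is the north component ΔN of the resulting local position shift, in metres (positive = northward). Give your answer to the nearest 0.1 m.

At φ = -47.43885°, λ = -116.52855°: sin φ = -0.736556, cos φ = 0.676377, sin λ = -0.894712, cos λ = -0.446644.
ΔN = −sin φ cos λ·ΔX − sin φ sin λ·ΔY + cos φ·ΔZ = −(-0.736556)(-0.446644)(368) − (-0.736556)(-0.894712)(-15) + (0.676377)(-489) = -441.93 m.

ΔN = -441.9 m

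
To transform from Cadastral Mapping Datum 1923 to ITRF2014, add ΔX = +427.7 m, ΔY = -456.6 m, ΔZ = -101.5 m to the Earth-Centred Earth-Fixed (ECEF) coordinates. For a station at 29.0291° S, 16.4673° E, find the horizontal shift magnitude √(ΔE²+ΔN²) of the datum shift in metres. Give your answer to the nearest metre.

At φ = -29.0291°, λ = 16.4673°: sin φ = -0.485254, cos φ = 0.874373, sin λ = 0.283468, cos λ = 0.958982.
ΔE = −sin λ·ΔX + cos λ·ΔY = −(0.283468)·(427.7) + (0.958982)·(-456.6) = -559.11 m.
ΔN = −sin φ cos λ·ΔX − sin φ sin λ·ΔY + cos φ·ΔZ = −(-0.485254)(0.958982)(427.7) − (-0.485254)(0.283468)(-456.6) + (0.874373)(-101.5) = 47.47 m.
Horizontal magnitude = √(ΔE² + ΔN²) = √((-559.11)² + 47.47²) = 561.12 m.

561 m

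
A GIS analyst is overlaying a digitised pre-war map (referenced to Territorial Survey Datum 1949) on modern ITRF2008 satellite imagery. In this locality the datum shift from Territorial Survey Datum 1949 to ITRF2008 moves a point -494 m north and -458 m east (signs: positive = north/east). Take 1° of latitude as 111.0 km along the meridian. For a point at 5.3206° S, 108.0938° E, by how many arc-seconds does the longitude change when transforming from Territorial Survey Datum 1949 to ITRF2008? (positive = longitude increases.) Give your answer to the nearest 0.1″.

At latitude -5.3206°, cos φ = 0.995691.
1° of longitude at this latitude = 111.0 × cos φ = 110.52 km, so Δλ = -458.0 / 110521.7 = -0.0041440° = -14.918″.

Δλ = -14.9″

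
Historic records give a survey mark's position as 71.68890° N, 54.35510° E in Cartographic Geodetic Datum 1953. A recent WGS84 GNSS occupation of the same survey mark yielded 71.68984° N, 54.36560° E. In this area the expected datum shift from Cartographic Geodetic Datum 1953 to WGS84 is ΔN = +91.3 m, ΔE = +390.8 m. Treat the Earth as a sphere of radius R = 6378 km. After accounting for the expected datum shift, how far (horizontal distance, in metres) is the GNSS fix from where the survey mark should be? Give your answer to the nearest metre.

Observed coordinate differences: Δφ = +0.00094°, Δλ = +0.01050°.
Converting to metres (1° lat = 111317 m, cos φ = 0.314176): observed ΔN = 104.6 m, observed ΔE = 367.2 m.
Subtracting the expected shift leaves a residual of 104.6 − (91.3) = 13.3 m north and 367.2 − (390.8) = -23.6 m east.
Residual distance = √(13.3² + (-23.6)²) = 27.1 m.

27 m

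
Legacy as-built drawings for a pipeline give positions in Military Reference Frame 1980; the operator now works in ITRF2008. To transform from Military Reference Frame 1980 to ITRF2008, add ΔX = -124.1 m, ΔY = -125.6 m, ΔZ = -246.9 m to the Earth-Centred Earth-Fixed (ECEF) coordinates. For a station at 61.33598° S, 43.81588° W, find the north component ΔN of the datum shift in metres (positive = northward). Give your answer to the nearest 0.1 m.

At φ = -61.33598°, λ = -43.81588°: sin φ = -0.877448, cos φ = 0.479673, sin λ = -0.692343, cos λ = 0.721568.
ΔN = −sin φ cos λ·ΔX − sin φ sin λ·ΔY + cos φ·ΔZ = −(-0.877448)(0.721568)(-124.1) − (-0.877448)(-0.692343)(-125.6) + (0.479673)(-246.9) = -120.70 m.

ΔN = -120.7 m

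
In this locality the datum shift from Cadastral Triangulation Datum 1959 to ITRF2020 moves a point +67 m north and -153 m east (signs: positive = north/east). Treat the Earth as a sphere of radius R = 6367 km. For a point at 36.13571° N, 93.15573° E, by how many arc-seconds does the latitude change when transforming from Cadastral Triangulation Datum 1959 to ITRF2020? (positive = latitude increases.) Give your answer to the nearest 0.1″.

Δφ = 2.2″

On a sphere of radius R, 1 rad of latitude = R, so Δφ = ΔN / R = 67.0 / 6367000 = 1.0523e-05 rad = 2.171″.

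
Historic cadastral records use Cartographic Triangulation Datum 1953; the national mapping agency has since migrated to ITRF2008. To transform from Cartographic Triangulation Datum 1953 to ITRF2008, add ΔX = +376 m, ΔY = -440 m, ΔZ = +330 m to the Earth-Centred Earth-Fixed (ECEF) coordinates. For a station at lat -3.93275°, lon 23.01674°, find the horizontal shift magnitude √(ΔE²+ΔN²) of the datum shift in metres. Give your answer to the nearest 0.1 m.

At φ = -3.93275°, λ = 23.01674°: sin φ = -0.068586, cos φ = 0.997645, sin λ = 0.391000, cos λ = 0.920391.
ΔE = −sin λ·ΔX + cos λ·ΔY = −(0.391000)·(376) + (0.920391)·(-440) = -551.99 m.
ΔN = −sin φ cos λ·ΔX − sin φ sin λ·ΔY + cos φ·ΔZ = −(-0.068586)(0.920391)(376) − (-0.068586)(0.391000)(-440) + (0.997645)(330) = 341.16 m.
Horizontal magnitude = √(ΔE² + ΔN²) = √((-551.99)² + 341.16²) = 648.91 m.

648.9 m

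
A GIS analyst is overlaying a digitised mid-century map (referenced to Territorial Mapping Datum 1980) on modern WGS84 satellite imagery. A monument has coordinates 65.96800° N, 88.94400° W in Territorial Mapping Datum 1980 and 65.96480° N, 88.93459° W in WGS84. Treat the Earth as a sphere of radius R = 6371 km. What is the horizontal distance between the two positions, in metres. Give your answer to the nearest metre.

Δφ = 65.96480° − 65.96800° = -0.00320°; Δλ = -88.93459° − -88.94400° = +0.00941°.
1° along a meridian = πR/180 = 111195 m.
ΔN = Δφ × 111195 = -355.8 m; ΔE = Δλ × 111195 × cos(65.96800°) = +0.00941 × 111195 × 0.407247 = 426.1 m.
Distance = √(ΔE² + ΔN²) = √(426.1² + (-355.8)²) = 555.1 m.

555 m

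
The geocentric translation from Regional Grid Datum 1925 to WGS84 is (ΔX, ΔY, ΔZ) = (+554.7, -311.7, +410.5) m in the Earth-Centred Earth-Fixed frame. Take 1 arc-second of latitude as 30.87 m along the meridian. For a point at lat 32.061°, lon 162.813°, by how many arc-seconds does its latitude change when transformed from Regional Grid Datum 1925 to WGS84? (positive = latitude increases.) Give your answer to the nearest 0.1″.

Δφ = 22.0″

sin φ = 0.530822, cos φ = 0.847483, sin λ = 0.295491, cos λ = -0.955345.
North component: ΔN = −sin φ cos λ·ΔX − sin φ sin λ·ΔY + cos φ·ΔZ = −(0.530822)(-0.955345)(554.7) − (0.530822)(0.295491)(-311.7) + (0.847483)(410.5) = 678.08 m.
1° of latitude spans 3600 × 30.87 = 111132 m, so Δφ = 678.08 / 111132 × 3600 = 21.966″.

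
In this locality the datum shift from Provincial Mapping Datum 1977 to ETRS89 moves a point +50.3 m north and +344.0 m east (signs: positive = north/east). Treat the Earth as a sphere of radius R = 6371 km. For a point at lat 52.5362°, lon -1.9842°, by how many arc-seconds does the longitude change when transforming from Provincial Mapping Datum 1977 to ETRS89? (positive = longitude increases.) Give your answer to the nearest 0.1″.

Δλ = 18.3″

At latitude 52.5362°, cos φ = 0.608260.
One radian of longitude at latitude φ spans R cos φ, so Δλ = ΔE / (R cos φ) = 344.0 / (6371000 × 0.608260) = 8.8769e-05 rad = 18.310″.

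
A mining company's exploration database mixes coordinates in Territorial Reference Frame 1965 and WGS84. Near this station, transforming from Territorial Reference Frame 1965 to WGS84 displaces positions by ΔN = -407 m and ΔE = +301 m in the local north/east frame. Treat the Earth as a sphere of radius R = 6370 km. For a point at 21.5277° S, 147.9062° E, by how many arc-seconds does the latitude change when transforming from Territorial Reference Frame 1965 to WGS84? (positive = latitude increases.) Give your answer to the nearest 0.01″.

On a sphere of radius R, 1 rad of latitude = R, so Δφ = ΔN / R = -407.0 / 6370000 = -6.3893e-05 rad = -13.179″.

Δφ = -13.18″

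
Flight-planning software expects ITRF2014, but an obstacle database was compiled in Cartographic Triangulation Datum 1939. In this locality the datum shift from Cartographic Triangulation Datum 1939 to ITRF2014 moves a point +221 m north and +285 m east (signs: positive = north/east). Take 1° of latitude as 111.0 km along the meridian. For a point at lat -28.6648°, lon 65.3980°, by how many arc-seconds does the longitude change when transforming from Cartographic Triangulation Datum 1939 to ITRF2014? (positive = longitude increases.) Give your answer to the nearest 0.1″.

Δλ = 10.5″

At latitude -28.6648°, cos φ = 0.877441.
1° of longitude at this latitude = 111.0 × cos φ = 97.40 km, so Δλ = 285.0 / 97396.0 = 0.0029262° = 10.534″.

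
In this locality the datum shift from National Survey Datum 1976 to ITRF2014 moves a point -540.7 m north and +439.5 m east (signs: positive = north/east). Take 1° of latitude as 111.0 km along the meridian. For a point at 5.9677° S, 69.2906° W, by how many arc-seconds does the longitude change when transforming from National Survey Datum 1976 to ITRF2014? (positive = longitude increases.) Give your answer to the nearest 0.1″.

Δλ = 14.3″

At latitude -5.9677°, cos φ = 0.994581.
1° of longitude at this latitude = 111.0 × cos φ = 110.40 km, so Δλ = 439.5 / 110398.5 = 0.0039810° = 14.332″.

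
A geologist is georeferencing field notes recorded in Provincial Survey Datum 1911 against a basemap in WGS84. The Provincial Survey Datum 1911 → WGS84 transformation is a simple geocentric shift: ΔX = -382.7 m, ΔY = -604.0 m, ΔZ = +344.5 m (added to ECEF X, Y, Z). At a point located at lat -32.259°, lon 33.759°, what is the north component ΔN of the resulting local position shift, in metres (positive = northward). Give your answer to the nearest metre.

ΔN = -58 m

The local north axis is (−sin φ cos λ, −sin φ sin λ, cos φ), giving ΔN = -169.822 − 179.149 + 291.324 = -57.65 m.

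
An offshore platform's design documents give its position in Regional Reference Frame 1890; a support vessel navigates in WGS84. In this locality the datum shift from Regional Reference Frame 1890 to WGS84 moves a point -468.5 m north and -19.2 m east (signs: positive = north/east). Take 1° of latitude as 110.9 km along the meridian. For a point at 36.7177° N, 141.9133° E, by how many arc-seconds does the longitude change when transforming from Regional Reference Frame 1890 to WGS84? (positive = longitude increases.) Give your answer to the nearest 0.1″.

Δλ = -0.8″

At latitude 36.7177°, cos φ = 0.801591.
1° of longitude at this latitude = 110.9 × cos φ = 88.90 km, so Δλ = -19.2 / 88896.4 = -0.0002160° = -0.778″.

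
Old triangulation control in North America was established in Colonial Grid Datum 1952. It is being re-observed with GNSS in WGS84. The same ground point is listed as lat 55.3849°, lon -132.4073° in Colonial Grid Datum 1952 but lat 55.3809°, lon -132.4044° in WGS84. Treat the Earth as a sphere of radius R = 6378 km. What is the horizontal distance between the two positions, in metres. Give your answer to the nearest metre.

Δφ = 55.3809° − 55.3849° = -0.0040°; Δλ = -132.4044° − -132.4073° = +0.0029°.
1° along a meridian = πR/180 = 111317 m.
ΔN = Δφ × 111317 = -445.3 m; ΔE = Δλ × 111317 × cos(55.3849°) = +0.0029 × 111317 × 0.568061 = 183.4 m.
Distance = √(ΔE² + ΔN²) = √(183.4² + (-445.3)²) = 481.6 m.

482 m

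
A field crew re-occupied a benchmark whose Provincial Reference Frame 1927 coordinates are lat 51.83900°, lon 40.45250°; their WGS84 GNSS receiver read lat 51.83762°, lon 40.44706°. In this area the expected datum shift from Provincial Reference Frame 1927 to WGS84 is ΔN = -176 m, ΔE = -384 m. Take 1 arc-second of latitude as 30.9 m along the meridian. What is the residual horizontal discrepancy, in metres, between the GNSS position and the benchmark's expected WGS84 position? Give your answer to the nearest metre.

Observed coordinate differences: Δφ = -0.00138°, Δλ = -0.00544°.
Converting to metres (1° lat = 111240 m, cos φ = 0.617873): observed ΔN = -153.5 m, observed ΔE = -373.9 m.
Subtracting the expected shift leaves a residual of -153.5 − (-176) = 22.5 m north and -373.9 − (-384) = 10.1 m east.
Residual distance = √(22.5² + 10.1²) = 24.7 m.

25 m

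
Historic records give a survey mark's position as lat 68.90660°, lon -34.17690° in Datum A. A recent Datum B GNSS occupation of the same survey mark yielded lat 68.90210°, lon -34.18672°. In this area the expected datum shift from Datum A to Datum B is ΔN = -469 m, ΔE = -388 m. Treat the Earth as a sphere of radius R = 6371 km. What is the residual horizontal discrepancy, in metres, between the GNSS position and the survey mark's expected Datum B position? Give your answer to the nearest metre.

Observed coordinate differences: Δφ = -0.00450°, Δλ = -0.00982°.
Converting to metres (1° lat = 111195 m, cos φ = 0.359889): observed ΔN = -500.4 m, observed ΔE = -393.0 m.
Subtracting the expected shift leaves a residual of -500.4 − (-469) = -31.4 m north and -393.0 − (-388) = -5.0 m east.
Residual distance = √((-31.4)² + (-5.0)²) = 31.8 m.

32 m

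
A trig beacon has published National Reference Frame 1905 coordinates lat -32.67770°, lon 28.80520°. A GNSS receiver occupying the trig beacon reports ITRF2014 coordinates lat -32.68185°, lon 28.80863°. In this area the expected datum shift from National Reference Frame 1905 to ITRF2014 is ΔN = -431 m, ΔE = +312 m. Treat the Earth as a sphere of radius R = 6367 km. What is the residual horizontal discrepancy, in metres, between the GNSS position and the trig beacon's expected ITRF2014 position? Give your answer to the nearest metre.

31 m

Observed coordinate differences: Δφ = -0.00415°, Δλ = +0.00343°.
Converting to metres (1° lat = 111125 m, cos φ = 0.841721): observed ΔN = -461.2 m, observed ΔE = 320.8 m.
Subtracting the expected shift leaves a residual of -461.2 − (-431) = -30.2 m north and 320.8 − (312) = 8.8 m east.
Residual distance = √((-30.2)² + 8.8²) = 31.4 m.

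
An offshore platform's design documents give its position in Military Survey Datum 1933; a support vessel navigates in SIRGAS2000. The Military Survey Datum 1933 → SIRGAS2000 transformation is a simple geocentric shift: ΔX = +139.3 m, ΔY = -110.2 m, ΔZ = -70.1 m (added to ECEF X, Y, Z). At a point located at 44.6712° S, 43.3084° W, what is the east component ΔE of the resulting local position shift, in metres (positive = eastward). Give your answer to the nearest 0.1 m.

The local east axis at (φ, λ) is (−sin λ, cos λ, 0), so ΔE = −sin(-43.3084°)·139.3 + cos(-43.3084°)·(-110.2) = 15.36 m.

ΔE = 15.4 m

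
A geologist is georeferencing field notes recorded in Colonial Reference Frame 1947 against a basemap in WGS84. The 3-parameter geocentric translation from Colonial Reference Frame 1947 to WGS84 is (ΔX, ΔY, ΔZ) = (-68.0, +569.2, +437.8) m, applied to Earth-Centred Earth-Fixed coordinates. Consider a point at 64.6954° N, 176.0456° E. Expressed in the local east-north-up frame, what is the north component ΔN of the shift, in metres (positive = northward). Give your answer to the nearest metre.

The local north axis is (−sin φ cos λ, −sin φ sin λ, cos φ), giving ΔN = -61.329 − 35.487 + 187.129 = 90.31 m.

ΔN = 90 m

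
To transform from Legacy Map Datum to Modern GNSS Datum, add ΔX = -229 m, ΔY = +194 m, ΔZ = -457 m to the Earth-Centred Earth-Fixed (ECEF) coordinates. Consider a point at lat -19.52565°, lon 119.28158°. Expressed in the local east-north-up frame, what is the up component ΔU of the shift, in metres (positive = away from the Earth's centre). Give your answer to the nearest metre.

The local up (radial) axis is (cos φ cos λ, cos φ sin λ, sin φ), giving ΔU = 105.563 + 159.481 + 152.743 = 417.79 m.

ΔU = 418 m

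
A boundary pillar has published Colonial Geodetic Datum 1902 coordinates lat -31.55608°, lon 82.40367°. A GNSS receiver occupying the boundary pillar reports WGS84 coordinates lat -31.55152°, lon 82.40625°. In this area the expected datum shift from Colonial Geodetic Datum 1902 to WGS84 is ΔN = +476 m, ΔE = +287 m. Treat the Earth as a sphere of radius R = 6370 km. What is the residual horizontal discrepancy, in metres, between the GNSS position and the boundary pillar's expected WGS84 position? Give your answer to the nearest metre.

Observed coordinate differences: Δφ = +0.00456°, Δλ = +0.00258°.
Converting to metres (1° lat = 111177 m, cos φ = 0.852128): observed ΔN = 507.0 m, observed ΔE = 244.4 m.
Subtracting the expected shift leaves a residual of 507.0 − (476) = 31.0 m north and 244.4 − (287) = -42.6 m east.
Residual distance = √(31.0² + (-42.6)²) = 52.6 m.

53 m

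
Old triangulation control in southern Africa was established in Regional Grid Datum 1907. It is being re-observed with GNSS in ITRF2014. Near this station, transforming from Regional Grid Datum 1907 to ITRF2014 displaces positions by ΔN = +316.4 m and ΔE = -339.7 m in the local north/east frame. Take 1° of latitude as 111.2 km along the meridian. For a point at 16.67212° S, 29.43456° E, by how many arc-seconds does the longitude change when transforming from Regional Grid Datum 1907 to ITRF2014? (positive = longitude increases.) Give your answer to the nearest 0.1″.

At latitude -16.67212°, cos φ = 0.957962.
1° of longitude at this latitude = 111.2 × cos φ = 106.53 km, so Δλ = -339.7 / 106525.4 = -0.0031889° = -11.480″.

Δλ = -11.5″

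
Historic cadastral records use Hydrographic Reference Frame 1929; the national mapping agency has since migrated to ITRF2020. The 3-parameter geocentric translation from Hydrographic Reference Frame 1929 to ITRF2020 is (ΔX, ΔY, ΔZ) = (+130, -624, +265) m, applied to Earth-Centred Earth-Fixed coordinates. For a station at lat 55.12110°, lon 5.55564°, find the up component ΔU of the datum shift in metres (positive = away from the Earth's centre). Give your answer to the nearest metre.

ΔU = 257 m

The local up (radial) axis is (cos φ cos λ, cos φ sin λ, sin φ), giving ΔU = 73.990 − 34.546 + 217.396 = 256.84 m.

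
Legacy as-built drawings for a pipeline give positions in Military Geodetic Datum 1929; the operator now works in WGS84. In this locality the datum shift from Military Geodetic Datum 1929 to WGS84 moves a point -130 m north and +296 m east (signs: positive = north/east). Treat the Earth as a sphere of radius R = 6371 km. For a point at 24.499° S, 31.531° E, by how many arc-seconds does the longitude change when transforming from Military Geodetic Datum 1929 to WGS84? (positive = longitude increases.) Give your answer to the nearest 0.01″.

At latitude -24.499°, cos φ = 0.909969.
One radian of longitude at latitude φ spans R cos φ, so Δλ = ΔE / (R cos φ) = 296.0 / (6371000 × 0.909969) = 5.1057e-05 rad = 10.531″.

Δλ = 10.53″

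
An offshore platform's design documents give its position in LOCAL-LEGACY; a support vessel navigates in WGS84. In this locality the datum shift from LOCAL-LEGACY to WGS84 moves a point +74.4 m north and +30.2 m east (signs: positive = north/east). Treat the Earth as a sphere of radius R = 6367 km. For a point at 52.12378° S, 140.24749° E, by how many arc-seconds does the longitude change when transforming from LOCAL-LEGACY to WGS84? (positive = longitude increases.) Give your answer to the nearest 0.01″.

At latitude -52.12378°, cos φ = 0.613958.
One radian of longitude at latitude φ spans R cos φ, so Δλ = ΔE / (R cos φ) = 30.2 / (6367000 × 0.613958) = 7.7256e-06 rad = 1.594″.

Δλ = 1.59″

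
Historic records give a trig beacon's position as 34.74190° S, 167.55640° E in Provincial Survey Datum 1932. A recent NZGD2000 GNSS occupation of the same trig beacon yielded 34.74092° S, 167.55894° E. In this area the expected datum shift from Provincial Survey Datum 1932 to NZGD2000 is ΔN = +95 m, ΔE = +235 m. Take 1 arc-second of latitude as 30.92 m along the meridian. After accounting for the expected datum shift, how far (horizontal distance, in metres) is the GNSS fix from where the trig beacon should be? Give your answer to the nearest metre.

Observed coordinate differences: Δφ = +0.00098°, Δλ = +0.00254°.
Converting to metres (1° lat = 111312 m, cos φ = 0.821728): observed ΔN = 109.1 m, observed ΔE = 232.3 m.
Subtracting the expected shift leaves a residual of 109.1 − (95) = 14.1 m north and 232.3 − (235) = -2.7 m east.
Residual distance = √(14.1² + (-2.7)²) = 14.3 m.

14 m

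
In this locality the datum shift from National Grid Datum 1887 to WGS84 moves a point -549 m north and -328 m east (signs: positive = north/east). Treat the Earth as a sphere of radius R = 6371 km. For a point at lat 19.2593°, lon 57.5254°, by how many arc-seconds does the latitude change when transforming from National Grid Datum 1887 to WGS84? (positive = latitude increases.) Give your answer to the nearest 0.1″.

Δφ = -17.8″

On a sphere of radius R, 1 rad of latitude = R, so Δφ = ΔN / R = -549.0 / 6371000 = -8.6172e-05 rad = -17.774″.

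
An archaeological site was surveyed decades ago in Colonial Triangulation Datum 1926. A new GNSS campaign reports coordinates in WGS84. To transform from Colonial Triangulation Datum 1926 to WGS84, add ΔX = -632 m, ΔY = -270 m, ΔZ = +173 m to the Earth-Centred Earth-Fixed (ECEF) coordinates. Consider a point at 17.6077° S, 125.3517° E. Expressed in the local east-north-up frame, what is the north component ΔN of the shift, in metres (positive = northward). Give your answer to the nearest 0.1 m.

ΔN = 208.9 m

At φ = -17.6077°, λ = 125.3517°: sin φ = -0.302498, cos φ = 0.953150, sin λ = 0.815616, cos λ = -0.578594.
ΔN = −sin φ cos λ·ΔX − sin φ sin λ·ΔY + cos φ·ΔZ = −(-0.302498)(-0.578594)(-632) − (-0.302498)(0.815616)(-270) + (0.953150)(173) = 208.89 m.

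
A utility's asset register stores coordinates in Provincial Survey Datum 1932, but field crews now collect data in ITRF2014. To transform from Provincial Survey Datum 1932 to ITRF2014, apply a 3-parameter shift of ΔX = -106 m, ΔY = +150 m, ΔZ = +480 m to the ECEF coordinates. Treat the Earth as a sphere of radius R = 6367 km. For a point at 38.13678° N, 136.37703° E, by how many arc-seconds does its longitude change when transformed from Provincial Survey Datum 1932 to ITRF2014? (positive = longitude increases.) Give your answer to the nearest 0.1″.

Δλ = -1.5″

sin φ = 0.617541, cos φ = 0.786539, sin λ = 0.689910, cos λ = -0.723895.
East component: ΔE = −sin λ·ΔX + cos λ·ΔY = −(0.689910)(-106) + (-0.723895)(150) = -35.45 m.
1° of latitude spans πR/180 = 111125 m; at latitude φ, 1° of longitude spans that × cos φ = 87404.2 m, so Δλ = -35.45 / 87404.2 × 3600 = -1.460″.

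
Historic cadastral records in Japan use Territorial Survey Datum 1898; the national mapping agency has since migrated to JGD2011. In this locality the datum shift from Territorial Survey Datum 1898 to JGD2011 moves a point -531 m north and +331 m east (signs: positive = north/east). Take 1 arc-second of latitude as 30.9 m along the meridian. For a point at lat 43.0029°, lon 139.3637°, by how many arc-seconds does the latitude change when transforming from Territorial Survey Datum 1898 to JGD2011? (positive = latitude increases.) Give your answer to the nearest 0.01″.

1″ of latitude = 30.90 m, so Δφ = -531.0 / 30.90 = -17.184″.

Δφ = -17.18″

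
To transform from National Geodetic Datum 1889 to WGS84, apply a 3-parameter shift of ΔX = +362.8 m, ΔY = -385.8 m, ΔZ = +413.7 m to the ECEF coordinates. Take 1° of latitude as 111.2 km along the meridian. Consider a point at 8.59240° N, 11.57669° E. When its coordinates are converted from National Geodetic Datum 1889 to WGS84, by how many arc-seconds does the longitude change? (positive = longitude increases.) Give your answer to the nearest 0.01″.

Δλ = -14.76″

sin φ = 0.149404, cos φ = 0.988776, sin λ = 0.200679, cos λ = 0.979657.
East component: ΔE = −sin λ·ΔX + cos λ·ΔY = −(0.200679)(362.8) + (0.979657)(-385.8) = -450.76 m.
1° of latitude spans 111200 m; at latitude φ, 1° of longitude spans that × cos φ = 109951.9 m, so Δλ = -450.76 / 109951.9 × 3600 = -14.759″.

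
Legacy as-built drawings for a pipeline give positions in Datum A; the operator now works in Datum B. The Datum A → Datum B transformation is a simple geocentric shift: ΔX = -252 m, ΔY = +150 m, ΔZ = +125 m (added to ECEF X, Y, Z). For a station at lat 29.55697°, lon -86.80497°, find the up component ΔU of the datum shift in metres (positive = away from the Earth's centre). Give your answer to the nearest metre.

ΔU = -81 m

At φ = 29.55697°, λ = -86.80497°: sin φ = 0.493289, cos φ = 0.869866, sin λ = -0.998446, cos λ = 0.055735.
ΔU = cos φ cos λ·ΔX + cos φ sin λ·ΔY + sin φ·ΔZ = (0.869866)(0.055735)(-252) + (0.869866)(-0.998446)(150) + (0.493289)(125) = -80.83 m.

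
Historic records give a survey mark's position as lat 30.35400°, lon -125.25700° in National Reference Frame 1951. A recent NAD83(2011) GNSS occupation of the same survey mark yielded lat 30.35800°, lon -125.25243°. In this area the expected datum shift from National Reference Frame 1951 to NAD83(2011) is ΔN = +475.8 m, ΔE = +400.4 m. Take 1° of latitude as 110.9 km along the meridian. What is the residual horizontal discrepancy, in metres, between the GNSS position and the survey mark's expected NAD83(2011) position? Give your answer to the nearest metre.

49 m

Observed coordinate differences: Δφ = +0.00400°, Δλ = +0.00457°.
Converting to metres (1° lat = 110900 m, cos φ = 0.862920): observed ΔN = 443.6 m, observed ΔE = 437.3 m.
Subtracting the expected shift leaves a residual of 443.6 − (475.8) = -32.2 m north and 437.3 − (400.4) = 36.9 m east.
Residual distance = √((-32.2)² + 36.9²) = 49.0 m.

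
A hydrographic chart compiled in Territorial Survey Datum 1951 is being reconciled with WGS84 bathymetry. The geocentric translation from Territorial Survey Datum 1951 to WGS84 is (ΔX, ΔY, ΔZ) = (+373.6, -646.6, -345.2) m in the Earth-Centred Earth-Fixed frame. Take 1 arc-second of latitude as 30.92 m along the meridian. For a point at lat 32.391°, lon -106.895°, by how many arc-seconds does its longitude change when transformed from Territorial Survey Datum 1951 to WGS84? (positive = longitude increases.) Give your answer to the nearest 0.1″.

Δλ = 20.9″

sin φ = 0.535694, cos φ = 0.844412, sin λ = -0.956839, cos λ = -0.290619.
East component: ΔE = −sin λ·ΔX + cos λ·ΔY = −(-0.956839)(373.6) + (-0.290619)(-646.6) = 545.39 m.
1° of latitude spans 3600 × 30.92 = 111312 m; at latitude φ, 1° of longitude spans that × cos φ = 93993.2 m, so Δλ = 545.39 / 93993.2 × 3600 = 20.889″.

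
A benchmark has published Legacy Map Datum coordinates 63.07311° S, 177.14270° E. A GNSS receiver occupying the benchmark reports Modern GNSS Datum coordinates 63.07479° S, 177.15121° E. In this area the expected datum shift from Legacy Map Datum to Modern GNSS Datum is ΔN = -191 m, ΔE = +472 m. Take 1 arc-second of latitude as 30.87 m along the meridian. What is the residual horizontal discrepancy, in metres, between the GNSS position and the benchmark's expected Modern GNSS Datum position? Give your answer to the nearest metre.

Observed coordinate differences: Δφ = -0.00168°, Δλ = +0.00851°.
Converting to metres (1° lat = 111132 m, cos φ = 0.452853): observed ΔN = -186.7 m, observed ΔE = 428.3 m.
Subtracting the expected shift leaves a residual of -186.7 − (-191) = 4.3 m north and 428.3 − (472) = -43.7 m east.
Residual distance = √(4.3² + (-43.7)²) = 43.9 m.

44 m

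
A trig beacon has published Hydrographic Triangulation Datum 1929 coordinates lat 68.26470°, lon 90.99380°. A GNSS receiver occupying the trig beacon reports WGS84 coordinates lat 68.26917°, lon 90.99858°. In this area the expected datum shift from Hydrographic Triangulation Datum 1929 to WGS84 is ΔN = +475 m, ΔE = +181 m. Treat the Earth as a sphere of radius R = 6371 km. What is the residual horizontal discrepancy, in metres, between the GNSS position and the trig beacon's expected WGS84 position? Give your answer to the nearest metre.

27 m

Observed coordinate differences: Δφ = +0.00447°, Δλ = +0.00478°.
Converting to metres (1° lat = 111195 m, cos φ = 0.370319): observed ΔN = 497.0 m, observed ΔE = 196.8 m.
Subtracting the expected shift leaves a residual of 497.0 − (475) = 22.0 m north and 196.8 − (181) = 15.8 m east.
Residual distance = √(22.0² + 15.8²) = 27.1 m.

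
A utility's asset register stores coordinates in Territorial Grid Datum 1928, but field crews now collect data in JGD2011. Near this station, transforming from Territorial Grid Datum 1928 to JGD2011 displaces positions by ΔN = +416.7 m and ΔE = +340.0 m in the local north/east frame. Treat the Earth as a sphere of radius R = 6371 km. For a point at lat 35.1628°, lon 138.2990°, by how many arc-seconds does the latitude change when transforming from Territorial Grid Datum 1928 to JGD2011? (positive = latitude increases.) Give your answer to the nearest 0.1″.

On a sphere of radius R, 1 rad of latitude = R, so Δφ = ΔN / R = 416.7 / 6371000 = 6.5406e-05 rad = 13.491″.

Δφ = 13.5″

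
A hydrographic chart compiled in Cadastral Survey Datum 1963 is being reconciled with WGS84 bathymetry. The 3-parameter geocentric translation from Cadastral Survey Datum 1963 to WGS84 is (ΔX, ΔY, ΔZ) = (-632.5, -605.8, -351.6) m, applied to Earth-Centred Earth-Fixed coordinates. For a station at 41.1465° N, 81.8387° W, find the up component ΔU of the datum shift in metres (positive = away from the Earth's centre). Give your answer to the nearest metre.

ΔU = 153 m

The local up (radial) axis is (cos φ cos λ, cos φ sin λ, sin φ), giving ΔU = -67.614 + 451.565 − 231.348 = 152.60 m.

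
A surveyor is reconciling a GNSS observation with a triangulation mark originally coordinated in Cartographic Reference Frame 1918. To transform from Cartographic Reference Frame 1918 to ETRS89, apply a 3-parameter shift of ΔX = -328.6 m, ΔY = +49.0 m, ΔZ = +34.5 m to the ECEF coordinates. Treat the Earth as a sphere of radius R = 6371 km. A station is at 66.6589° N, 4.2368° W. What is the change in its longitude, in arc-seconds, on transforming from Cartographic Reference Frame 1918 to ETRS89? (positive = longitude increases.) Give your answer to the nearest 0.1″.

sin φ = 0.918162, cos φ = 0.396204, sin λ = -0.073879, cos λ = 0.997267.
East component: ΔE = −sin λ·ΔX + cos λ·ΔY = −(-0.073879)(-328.6) + (0.997267)(49.0) = 24.59 m.
1° of latitude spans πR/180 = 111195 m; at latitude φ, 1° of longitude spans that × cos φ = 44055.9 m, so Δλ = 24.59 / 44055.9 × 3600 = 2.009″.

Δλ = 2.0″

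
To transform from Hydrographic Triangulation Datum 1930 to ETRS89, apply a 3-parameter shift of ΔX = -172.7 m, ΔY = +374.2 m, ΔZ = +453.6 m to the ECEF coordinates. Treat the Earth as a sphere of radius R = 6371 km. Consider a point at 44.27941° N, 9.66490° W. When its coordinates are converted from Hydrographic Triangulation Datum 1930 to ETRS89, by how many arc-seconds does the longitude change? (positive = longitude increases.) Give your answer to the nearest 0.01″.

Δλ = 15.37″

sin φ = 0.698158, cos φ = 0.715944, sin λ = -0.167885, cos λ = 0.985807.
East component: ΔE = −sin λ·ΔX + cos λ·ΔY = −(-0.167885)(-172.7) + (0.985807)(374.2) = 339.89 m.
1° of latitude spans πR/180 = 111195 m; at latitude φ, 1° of longitude spans that × cos φ = 79609.3 m, so Δλ = 339.89 / 79609.3 × 3600 = 15.370″.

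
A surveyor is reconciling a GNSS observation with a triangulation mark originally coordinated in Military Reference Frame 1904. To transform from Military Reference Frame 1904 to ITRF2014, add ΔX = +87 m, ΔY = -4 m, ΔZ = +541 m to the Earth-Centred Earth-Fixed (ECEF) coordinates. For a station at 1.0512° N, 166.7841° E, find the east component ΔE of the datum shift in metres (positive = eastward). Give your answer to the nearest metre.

ΔE = -16 m

At φ = 1.0512°, λ = 166.7841°: sin φ = 0.018346, cos φ = 0.999832, sin λ = 0.228621, cos λ = -0.973515.
ΔE = −sin λ·ΔX + cos λ·ΔY = −(0.228621)·(87) + (-0.973515)·(-4) = -16.00 m.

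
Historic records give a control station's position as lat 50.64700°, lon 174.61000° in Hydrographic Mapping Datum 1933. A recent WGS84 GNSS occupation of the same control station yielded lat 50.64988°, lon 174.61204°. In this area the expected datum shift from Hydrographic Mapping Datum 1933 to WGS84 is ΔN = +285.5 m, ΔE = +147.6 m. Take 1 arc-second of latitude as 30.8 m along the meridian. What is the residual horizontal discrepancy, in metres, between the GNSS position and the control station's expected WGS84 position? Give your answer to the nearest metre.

Observed coordinate differences: Δφ = +0.00288°, Δλ = +0.00204°.
Converting to metres (1° lat = 110880 m, cos φ = 0.634096): observed ΔN = 319.3 m, observed ΔE = 143.4 m.
Subtracting the expected shift leaves a residual of 319.3 − (285.5) = 33.8 m north and 143.4 − (147.6) = -4.2 m east.
Residual distance = √(33.8² + (-4.2)²) = 34.1 m.

34 m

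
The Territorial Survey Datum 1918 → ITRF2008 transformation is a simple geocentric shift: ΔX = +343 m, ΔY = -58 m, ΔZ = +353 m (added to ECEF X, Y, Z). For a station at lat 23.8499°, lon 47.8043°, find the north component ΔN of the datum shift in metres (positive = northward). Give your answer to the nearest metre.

ΔN = 247 m

At φ = 23.8499°, λ = 47.8043°: sin φ = 0.404342, cos φ = 0.914608, sin λ = 0.740855, cos λ = 0.671665.
ΔN = −sin φ cos λ·ΔX − sin φ sin λ·ΔY + cos φ·ΔZ = −(0.404342)(0.671665)(343) − (0.404342)(0.740855)(-58) + (0.914608)(353) = 247.08 m.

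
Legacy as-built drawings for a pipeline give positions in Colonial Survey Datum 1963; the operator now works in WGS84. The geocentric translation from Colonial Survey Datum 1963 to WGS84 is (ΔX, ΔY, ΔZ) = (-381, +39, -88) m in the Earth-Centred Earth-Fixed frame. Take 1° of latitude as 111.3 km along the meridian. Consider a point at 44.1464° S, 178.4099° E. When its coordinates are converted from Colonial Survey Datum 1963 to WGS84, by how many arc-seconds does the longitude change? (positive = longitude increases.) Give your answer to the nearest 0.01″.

Δλ = -1.28″

sin φ = -0.696494, cos φ = 0.717562, sin λ = 0.027749, cos λ = -0.999615.
East component: ΔE = −sin λ·ΔX + cos λ·ΔY = −(0.027749)(-381) + (-0.999615)(39) = -28.41 m.
1° of latitude spans 111300 m; at latitude φ, 1° of longitude spans that × cos φ = 79864.7 m, so Δλ = -28.41 / 79864.7 × 3600 = -1.281″.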